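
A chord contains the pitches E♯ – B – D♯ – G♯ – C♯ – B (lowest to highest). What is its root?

C#

Reordering E#, B, D#, G#, C# into stacked thirds gives C#–E#–G#–B–D#; the bottom of that stack, C#, is the root.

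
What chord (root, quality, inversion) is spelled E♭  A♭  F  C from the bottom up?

F minor seventh, third inversion

Reducing to letter names: Eb, Ab, F, C. These stack in thirds as F–Ab–C–Eb — an F minor seventh chord.
The lowest note is Eb, the seventh of the chord, so this is third inversion (figured bass 4/2).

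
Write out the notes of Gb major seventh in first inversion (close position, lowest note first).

Bb, Db, F, Gb

Gb major seventh is Gb–Bb–Db–F. First inversion puts the third (Bb) in the bass, with the remaining tones above: Bb, Db, F, Gb.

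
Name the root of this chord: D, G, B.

Reordering D, G, B into stacked thirds gives G–B–D; the bottom of that stack, G, is the root.

G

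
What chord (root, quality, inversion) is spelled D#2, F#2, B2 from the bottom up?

The pitch classes D#, F#, B arrange in thirds as B–D#–F#: a B major triad.
The lowest note is D#, the third of the chord, so this is first inversion (figured bass 6).

B major, first inversion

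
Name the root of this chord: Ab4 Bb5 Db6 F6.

Bb

The distinct letter names are Ab, Bb, Db, F. Arranged as a stack of thirds they read Bb–Db–F–Ab, so Bb is the root (a Bb minor seventh chord).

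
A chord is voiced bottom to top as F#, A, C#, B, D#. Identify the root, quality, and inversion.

B dominant ninth, second inversion

Reducing to letter names: F#, A, C#, B, D#. These stack in thirds as B–D#–F#–A–C# — a B dominant ninth chord.
With the fifth (F#) in the bass, the chord is in second inversion.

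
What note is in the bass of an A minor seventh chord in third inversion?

G

A minor seventh is A–C–E–G. Third inversion places the seventh in the bass: G.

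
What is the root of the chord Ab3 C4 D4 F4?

Reordering Ab, C, D, F into stacked thirds gives D–F–Ab–C; the bottom of that stack, D, is the root.

D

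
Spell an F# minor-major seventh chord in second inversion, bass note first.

Spelling F# minor-major seventh: F#–A–C#–E#. In second inversion the fifth is bass, giving C#, E#, F#, A from the bottom.

C#, E#, F#, A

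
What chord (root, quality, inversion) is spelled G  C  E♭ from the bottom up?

C minor, second inversion

The distinct note names are G, C, Eb. Stacked in thirds they read C–Eb–G, which is a minor triad on C.
G is the fifth of C minor; fifth in the bass means second inversion (figured bass 6/4).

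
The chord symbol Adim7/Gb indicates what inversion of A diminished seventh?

third inversion

Adim7/Gb means A diminished seventh with Gb in the bass. Gb is the seventh of A diminished seventh (A–C–Eb–Gb), so this is third inversion.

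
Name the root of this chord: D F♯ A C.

D, F#, A, C are the tones of a D dominant seventh chord (D–F#–A–C), making D the root.

D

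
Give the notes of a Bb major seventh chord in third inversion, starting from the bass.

A, Bb, D, F

Spelling Bb major seventh: Bb–D–F–A. In third inversion the seventh is bass, giving A, Bb, D, F from the bottom.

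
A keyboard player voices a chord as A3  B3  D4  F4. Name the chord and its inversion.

B half-diminished seventh, third inversion

The pitch classes A, B, D, F arrange in thirds as B–D–F–A: a B half-diminished seventh chord.
With the seventh (A) in the bass, the chord is in third inversion (figured bass 4/2).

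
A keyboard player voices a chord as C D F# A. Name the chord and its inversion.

D dominant seventh, third inversion

The pitch classes C, D, F#, A arrange in thirds as D–F#–A–C: a D dominant seventh chord.
The lowest note is C, the seventh of the chord, so this is third inversion (figured bass 4/2).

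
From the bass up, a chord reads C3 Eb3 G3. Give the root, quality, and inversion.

Reducing to letter names: C, Eb, G. These stack in thirds as C–Eb–G — a C minor triad.
The lowest note is C, the root of the chord, so this is root position (figured bass 5/3).

C minor, root position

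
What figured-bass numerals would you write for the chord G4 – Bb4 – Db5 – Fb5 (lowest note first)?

The notes G, Bb, Db, Fb stack in thirds as G–Bb–Db–Fb — a G diminished seventh chord. The bass G is the root, so this is root position: figured 7.

7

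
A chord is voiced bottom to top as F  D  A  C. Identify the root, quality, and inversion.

Reducing to letter names: F, D, A, C. These stack in thirds as D–F–A–C — a D minor seventh chord.
F is the third of D minor seventh; third in the bass means first inversion (figured bass 6/5).

D minor seventh, first inversion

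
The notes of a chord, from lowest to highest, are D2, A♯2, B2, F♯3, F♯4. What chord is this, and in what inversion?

B minor-major seventh, first inversion

The pitch classes D, A#, B, F# arrange in thirds as B–D–F#–A#: a B minor-major seventh chord.
D is the third of B minor-major seventh; third in the bass means first inversion (figured bass 6/5).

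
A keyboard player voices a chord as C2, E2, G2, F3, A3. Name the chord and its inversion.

F major ninth, second inversion

Reducing to letter names: C, E, G, F, A. These stack in thirds as F–A–C–E–G — an F major ninth chord.
The lowest note is C, the fifth of the chord, so this is second inversion.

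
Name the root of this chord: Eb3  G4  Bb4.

Eb

The distinct letter names are Eb, G, Bb. Arranged as a stack of thirds they read Eb–G–Bb, so Eb is the root (an Eb major triad).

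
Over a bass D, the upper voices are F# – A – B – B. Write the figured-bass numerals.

The notes D, F#, A, B stack in thirds as B–D–F#–A — a B minor seventh chord. The bass D is the third, so this is first inversion: figured 6/5.

6/5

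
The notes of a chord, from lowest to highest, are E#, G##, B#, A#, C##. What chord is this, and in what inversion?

The pitch classes E#, G##, B#, A#, C## arrange in thirds as A#–C##–E#–G##–B#: an A# major ninth chord.
With the fifth (E#) in the bass, the chord is in second inversion.

A# major ninth, second inversion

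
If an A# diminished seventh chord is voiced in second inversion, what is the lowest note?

A# diminished seventh is A#–C#–E–G. Second inversion places the fifth in the bass: E.

E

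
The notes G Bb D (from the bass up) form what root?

G

The distinct letter names are G, Bb, D. Arranged as a stack of thirds they read G–Bb–D, so G is the root (a G minor triad).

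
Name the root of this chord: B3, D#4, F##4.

B, D#, F## are the tones of a B augmented triad (B–D#–F##), making B the root.

B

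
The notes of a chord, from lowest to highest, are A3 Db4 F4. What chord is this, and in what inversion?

Db augmented, second inversion

Reducing to letter names: A, Db, F. These stack in thirds as Db–F–A — a Db augmented triad.
The lowest note is A, the fifth of the chord, so this is second inversion (figured bass 6/4).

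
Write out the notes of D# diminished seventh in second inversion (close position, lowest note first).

Spelling D# diminished seventh: D#–F#–A–C. In second inversion the fifth is bass, giving A, C, D#, F# from the bottom.

A, C, D#, F#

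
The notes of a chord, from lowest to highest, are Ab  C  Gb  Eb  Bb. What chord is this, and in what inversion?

Ab dominant ninth, root position

Reducing to letter names: Ab, C, Gb, Eb, Bb. These stack in thirds as Ab–C–Eb–Gb–Bb — an Ab dominant ninth chord.
Ab is the root of Ab dominant ninth; root in the bass means root position.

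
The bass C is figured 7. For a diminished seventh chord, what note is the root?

The figures 7 mean the root of the chord is in the bass. If C is the root of a diminished seventh chord, the root is C (chord tones C–Eb–Gb–Bbb).

C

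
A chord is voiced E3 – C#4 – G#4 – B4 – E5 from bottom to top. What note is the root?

C#

E, C#, G#, B are the tones of a C# minor seventh chord (C#–E–G#–B), making C# the root.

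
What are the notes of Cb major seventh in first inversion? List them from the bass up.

Cb major seventh is Cb–Eb–Gb–Bb. First inversion puts the third (Eb) in the bass, with the remaining tones above: Eb, Gb, Bb, Cb.

Eb, Gb, Bb, Cb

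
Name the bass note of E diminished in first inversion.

In first inversion the third is lowest. For E diminished (E–G–Bb) that is G.

G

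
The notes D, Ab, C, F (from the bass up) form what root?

D, Ab, C, F are the tones of a D half-diminished seventh chord (D–F–Ab–C), making D the root.

D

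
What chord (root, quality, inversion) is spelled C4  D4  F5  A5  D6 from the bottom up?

Reducing to letter names: C, D, F, A. These stack in thirds as D–F–A–C — a D minor seventh chord.
With the seventh (C) in the bass, the chord is in third inversion (figured bass 4/2).

D minor seventh, third inversion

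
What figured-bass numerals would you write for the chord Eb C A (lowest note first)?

The notes Eb, C, A stack in thirds as A–C–Eb — an A diminished triad. The bass Eb is the fifth, so this is second inversion: figured 6/4.

6/4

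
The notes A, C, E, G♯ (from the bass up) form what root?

The distinct letter names are A, C, E, G#. Arranged as a stack of thirds they read A–C–E–G#, so A is the root (an A minor-major seventh chord).

A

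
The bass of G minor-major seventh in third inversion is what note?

F#

In third inversion the seventh is lowest. For G minor-major seventh (G–Bb–D–F#) that is F#.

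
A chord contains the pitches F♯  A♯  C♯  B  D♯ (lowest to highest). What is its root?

The distinct letter names are F#, A#, C#, B, D#. Arranged as a stack of thirds they read B–D#–F#–A#–C#, so B is the root (a B major ninth chord).

B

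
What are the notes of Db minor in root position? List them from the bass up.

Db, Fb, Ab

Spelling Db minor: Db–Fb–Ab. In root position the root is bass, giving Db, Fb, Ab from the bottom.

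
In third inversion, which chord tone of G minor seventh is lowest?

F

In third inversion the seventh is lowest. For G minor seventh (G–Bb–D–F) that is F.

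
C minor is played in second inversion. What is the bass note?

G

In second inversion the fifth is lowest. For C minor (C–Eb–G) that is G.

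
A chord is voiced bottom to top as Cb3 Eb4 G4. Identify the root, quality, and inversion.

Cb augmented, root position

The distinct note names are Cb, Eb, G. Stacked in thirds they read Cb–Eb–G, which is an augmented triad on Cb.
The lowest note is Cb, the root of the chord, so this is root position (figured bass 5/3).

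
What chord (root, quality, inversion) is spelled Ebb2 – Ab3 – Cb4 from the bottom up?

Ab diminished, second inversion

The distinct note names are Ebb, Ab, Cb. Stacked in thirds they read Ab–Cb–Ebb, which is a diminished triad on Ab.
Ebb is the fifth of Ab diminished; fifth in the bass means second inversion (figured bass 6/4).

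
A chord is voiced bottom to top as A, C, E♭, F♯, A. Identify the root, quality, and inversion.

F# diminished seventh, first inversion

The pitch classes A, C, Eb, F# arrange in thirds as F#–A–C–Eb: an F# diminished seventh chord.
The lowest note is A, the third of the chord, so this is first inversion (figured bass 6/5).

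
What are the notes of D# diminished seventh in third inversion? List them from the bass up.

C, D#, F#, A

The chord tones are D#–F#–A–C. With the seventh (C) lowest for third inversion: C, D#, F#, A.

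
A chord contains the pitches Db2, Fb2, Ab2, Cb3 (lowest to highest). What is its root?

The distinct letter names are Db, Fb, Ab, Cb. Arranged as a stack of thirds they read Db–Fb–Ab–Cb, so Db is the root (a Db minor seventh chord).

Db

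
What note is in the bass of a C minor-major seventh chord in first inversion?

The third of C minor-major seventh (C–Eb–G–B) is Eb; that is the bass in first inversion.

Eb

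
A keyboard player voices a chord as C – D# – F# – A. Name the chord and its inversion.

The distinct note names are C, D#, F#, A. Stacked in thirds they read D#–F#–A–C, which is a diminished seventh chord on D#.
C is the seventh of D# diminished seventh; seventh in the bass means third inversion (figured bass 4/2).

D# diminished seventh, third inversion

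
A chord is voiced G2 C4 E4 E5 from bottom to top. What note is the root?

C

The distinct letter names are G, C, E. Arranged as a stack of thirds they read C–E–G, so C is the root (a C major triad).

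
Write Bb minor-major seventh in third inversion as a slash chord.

Third inversion of Bb minor-major seventh has the seventh (A) in the bass. As a slash chord: Bbm(maj7)/A.

Bbm(maj7)/A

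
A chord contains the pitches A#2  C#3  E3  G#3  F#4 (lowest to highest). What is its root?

F#

A#, C#, E, G#, F# are the tones of an F# dominant ninth chord (F#–A#–C#–E–G#), making F# the root.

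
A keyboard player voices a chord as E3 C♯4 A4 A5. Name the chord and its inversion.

A major, second inversion

The pitch classes E, C#, A arrange in thirds as A–C#–E: an A major triad.
The lowest note is E, the fifth of the chord, so this is second inversion (figured bass 6/4).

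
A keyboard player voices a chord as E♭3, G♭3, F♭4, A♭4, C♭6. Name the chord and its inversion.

Reducing to letter names: Eb, Gb, Fb, Ab, Cb. These stack in thirds as Fb–Ab–Cb–Eb–Gb — an Fb major ninth chord.
The lowest note is Eb, the seventh of the chord, so this is third inversion.

Fb major ninth, third inversion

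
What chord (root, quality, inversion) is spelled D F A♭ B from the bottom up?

The distinct note names are D, F, Ab, B. Stacked in thirds they read B–D–F–Ab, which is a diminished seventh chord on B.
D is the third of B diminished seventh; third in the bass means first inversion (figured bass 6/5).

B diminished seventh, first inversion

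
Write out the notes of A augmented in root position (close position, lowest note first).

The chord tones are A–C#–E#. With the root (A) lowest for root position: A, C#, E#.

A, C#, E#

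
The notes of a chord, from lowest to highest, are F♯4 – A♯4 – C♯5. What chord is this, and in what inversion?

F# major, root position

The pitch classes F#, A#, C# arrange in thirds as F#–A#–C#: an F# major triad.
With the root (F#) in the bass, the chord is in root position (figured bass 5/3).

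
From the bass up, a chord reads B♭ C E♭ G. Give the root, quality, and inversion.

C minor seventh, third inversion

Reducing to letter names: Bb, C, Eb, G. These stack in thirds as C–Eb–G–Bb — a C minor seventh chord.
With the seventh (Bb) in the bass, the chord is in third inversion (figured bass 4/2).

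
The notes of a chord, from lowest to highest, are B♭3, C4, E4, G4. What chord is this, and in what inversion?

Reducing to letter names: Bb, C, E, G. These stack in thirds as C–E–G–Bb — a C dominant seventh chord.
Bb is the seventh of C dominant seventh; seventh in the bass means third inversion (figured bass 4/2).

C dominant seventh, third inversion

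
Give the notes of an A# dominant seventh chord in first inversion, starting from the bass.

C##, E#, G#, A#

The chord tones are A#–C##–E#–G#. With the third (C##) lowest for first inversion: C##, E#, G#, A#.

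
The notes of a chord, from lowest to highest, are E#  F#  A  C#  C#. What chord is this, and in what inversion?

Reducing to letter names: E#, F#, A, C#. These stack in thirds as F#–A–C#–E# — an F# minor-major seventh chord.
The lowest note is E#, the seventh of the chord, so this is third inversion (figured bass 4/2).

F# minor-major seventh, third inversion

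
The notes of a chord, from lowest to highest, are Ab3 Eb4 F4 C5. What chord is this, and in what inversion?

Reducing to letter names: Ab, Eb, F, C. These stack in thirds as F–Ab–C–Eb — an F minor seventh chord.
With the third (Ab) in the bass, the chord is in first inversion (figured bass 6/5).

F minor seventh, first inversion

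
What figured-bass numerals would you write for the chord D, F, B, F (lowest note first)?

The notes D, F, B stack in thirds as B–D–F — a B diminished triad. The bass D is the third, so this is first inversion: figured 6.

6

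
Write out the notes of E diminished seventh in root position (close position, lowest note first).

E diminished seventh is E–G–Bb–Db. Root position puts the root (E) in the bass, with the remaining tones above: E, G, Bb, Db.

E, G, Bb, Db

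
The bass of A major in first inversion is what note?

A major is A–C#–E. First inversion places the third in the bass: C#.

C#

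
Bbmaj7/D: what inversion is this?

first inversion

Bbmaj7/D means Bb major seventh with D in the bass. D is the third of Bb major seventh (Bb–D–F–A), so this is first inversion.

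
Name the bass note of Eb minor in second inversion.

Bb

Eb minor is Eb–Gb–Bb. Second inversion places the fifth in the bass: Bb.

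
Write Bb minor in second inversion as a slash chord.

Second inversion of Bb minor has the fifth (F) in the bass. As a slash chord: Bbm/F.

Bbm/F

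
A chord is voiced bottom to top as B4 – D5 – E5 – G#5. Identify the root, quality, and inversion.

The pitch classes B, D, E, G# arrange in thirds as E–G#–B–D: an E dominant seventh chord.
B is the fifth of E dominant seventh; fifth in the bass means second inversion (figured bass 4/3).

E dominant seventh, second inversion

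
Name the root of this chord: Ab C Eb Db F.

Db

Ab, C, Eb, Db, F are the tones of a Db major ninth chord (Db–F–Ab–C–Eb), making Db the root.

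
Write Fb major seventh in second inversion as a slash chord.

Fbmaj7/Cb

Second inversion of Fb major seventh has the fifth (Cb) in the bass. As a slash chord: Fbmaj7/Cb.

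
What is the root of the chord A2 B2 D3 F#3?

B

A, B, D, F# are the tones of a B minor seventh chord (B–D–F#–A), making B the root.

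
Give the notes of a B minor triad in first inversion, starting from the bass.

B minor is B–D–F#. First inversion puts the third (D) in the bass, with the remaining tones above: D, F#, B.

D, F#, B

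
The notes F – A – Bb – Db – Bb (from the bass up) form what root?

Bb

F, A, Bb, Db are the tones of a Bb minor-major seventh chord (Bb–Db–F–A), making Bb the root.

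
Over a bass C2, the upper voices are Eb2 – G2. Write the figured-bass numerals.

5/3

The notes C, Eb, G stack in thirds as C–Eb–G — a C minor triad. The bass C is the root, so this is root position: figured 5/3.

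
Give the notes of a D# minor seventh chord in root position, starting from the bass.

D#, F#, A#, C#

The chord tones are D#–F#–A#–C#. With the root (D#) lowest for root position: D#, F#, A#, C#.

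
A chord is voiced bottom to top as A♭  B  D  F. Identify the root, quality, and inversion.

B diminished seventh, third inversion

Reducing to letter names: Ab, B, D, F. These stack in thirds as B–D–F–Ab — a B diminished seventh chord.
Ab is the seventh of B diminished seventh; seventh in the bass means third inversion (figured bass 4/2).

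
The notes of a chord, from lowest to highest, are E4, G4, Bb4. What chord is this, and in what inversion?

The distinct note names are E, G, Bb. Stacked in thirds they read E–G–Bb, which is a diminished triad on E.
The lowest note is E, the root of the chord, so this is root position (figured bass 5/3).

E diminished, root position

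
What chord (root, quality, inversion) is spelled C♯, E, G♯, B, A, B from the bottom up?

Reducing to letter names: C#, E, G#, B, A. These stack in thirds as A–C#–E–G#–B — an A major ninth chord.
C# is the third of A major ninth; third in the bass means first inversion.

A major ninth, first inversion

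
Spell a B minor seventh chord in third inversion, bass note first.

The chord tones are B–D–F#–A. With the seventh (A) lowest for third inversion: A, B, D, F#.

A, B, D, F#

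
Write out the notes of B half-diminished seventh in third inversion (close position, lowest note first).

The chord tones are B–D–F–A. With the seventh (A) lowest for third inversion: A, B, D, F.

A, B, D, F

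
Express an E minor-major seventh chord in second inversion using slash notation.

Second inversion of E minor-major seventh has the fifth (B) in the bass. As a slash chord: Em(maj7)/B.

Em(maj7)/B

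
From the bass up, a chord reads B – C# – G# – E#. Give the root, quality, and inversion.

The distinct note names are B, C#, G#, E#. Stacked in thirds they read C#–E#–G#–B, which is a dominant seventh chord on C#.
With the seventh (B) in the bass, the chord is in third inversion (figured bass 4/2).

C# dominant seventh, third inversion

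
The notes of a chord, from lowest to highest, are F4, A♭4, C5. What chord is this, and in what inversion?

Reducing to letter names: F, Ab, C. These stack in thirds as F–Ab–C — an F minor triad.
With the root (F) in the bass, the chord is in root position (figured bass 5/3).

F minor, root position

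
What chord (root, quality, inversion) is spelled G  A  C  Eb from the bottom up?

Reducing to letter names: G, A, C, Eb. These stack in thirds as A–C–Eb–G — an A half-diminished seventh chord.
G is the seventh of A half-diminished seventh; seventh in the bass means third inversion (figured bass 4/2).

A half-diminished seventh, third inversion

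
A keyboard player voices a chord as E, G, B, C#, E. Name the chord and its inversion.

C# half-diminished seventh, first inversion

Reducing to letter names: E, G, B, C#. These stack in thirds as C#–E–G–B — a C# half-diminished seventh chord.
The lowest note is E, the third of the chord, so this is first inversion (figured bass 6/5).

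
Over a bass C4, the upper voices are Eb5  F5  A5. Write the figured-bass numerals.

4/3

The notes C, Eb, F, A stack in thirds as F–A–C–Eb — an F dominant seventh chord. The bass C is the fifth, so this is second inversion: figured 4/3.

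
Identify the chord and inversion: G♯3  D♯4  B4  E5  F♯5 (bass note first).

E major ninth, first inversion

The pitch classes G#, D#, B, E, F# arrange in thirds as E–G#–B–D#–F#: an E major ninth chord.
The lowest note is G#, the third of the chord, so this is first inversion.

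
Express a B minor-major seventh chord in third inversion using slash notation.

Bm(maj7)/A#

Third inversion of B minor-major seventh has the seventh (A#) in the bass. As a slash chord: Bm(maj7)/A#.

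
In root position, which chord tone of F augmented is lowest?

In root position the root is lowest. For F augmented (F–A–C#) that is F.

F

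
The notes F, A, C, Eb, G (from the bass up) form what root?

F

F, A, C, Eb, G are the tones of an F dominant ninth chord (F–A–C–Eb–G), making F the root.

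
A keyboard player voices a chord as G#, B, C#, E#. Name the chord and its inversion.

Reducing to letter names: G#, B, C#, E#. These stack in thirds as C#–E#–G#–B — a C# dominant seventh chord.
With the fifth (G#) in the bass, the chord is in second inversion (figured bass 4/3).

C# dominant seventh, second inversion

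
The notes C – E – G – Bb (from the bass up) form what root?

C

The distinct letter names are C, E, G, Bb. Arranged as a stack of thirds they read C–E–G–Bb, so C is the root (a C dominant seventh chord).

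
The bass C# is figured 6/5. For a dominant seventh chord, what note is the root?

The figures 6/5 mean the third of the chord is in the bass. If C# is the third of a dominant seventh chord, the root is A (chord tones A–C#–E–G).

A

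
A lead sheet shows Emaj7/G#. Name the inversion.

Emaj7/G# means E major seventh with G# in the bass. G# is the third of E major seventh (E–G#–B–D#), so this is first inversion.

first inversion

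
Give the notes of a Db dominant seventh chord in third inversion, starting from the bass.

The chord tones are Db–F–Ab–Cb. With the seventh (Cb) lowest for third inversion: Cb, Db, F, Ab.

Cb, Db, F, Ab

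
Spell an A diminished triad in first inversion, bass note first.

A diminished is A–C–Eb. First inversion puts the third (C) in the bass, with the remaining tones above: C, Eb, A.

C, Eb, A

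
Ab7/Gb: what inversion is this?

Ab7/Gb means Ab dominant seventh with Gb in the bass. Gb is the seventh of Ab dominant seventh (Ab–C–Eb–Gb), so this is third inversion.

third inversion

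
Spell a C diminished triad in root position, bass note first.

Spelling C diminished: C–Eb–Gb. In root position the root is bass, giving C, Eb, Gb from the bottom.

C, Eb, Gb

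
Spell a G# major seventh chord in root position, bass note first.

G# major seventh is G#–B#–D#–F##. Root position puts the root (G#) in the bass, with the remaining tones above: G#, B#, D#, F##.

G#, B#, D#, F##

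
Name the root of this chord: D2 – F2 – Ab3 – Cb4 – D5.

D

D, F, Ab, Cb are the tones of a D diminished seventh chord (D–F–Ab–Cb), making D the root.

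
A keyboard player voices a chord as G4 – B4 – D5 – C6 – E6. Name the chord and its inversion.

The pitch classes G, B, D, C, E arrange in thirds as C–E–G–B–D: a C major ninth chord.
With the fifth (G) in the bass, the chord is in second inversion.

C major ninth, second inversion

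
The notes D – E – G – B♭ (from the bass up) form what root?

E

Reordering D, E, G, Bb into stacked thirds gives E–G–Bb–D; the bottom of that stack, E, is the root.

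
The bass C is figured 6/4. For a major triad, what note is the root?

F

The figures 6/4 mean the fifth of the chord is in the bass. If C is the fifth of a major triad, the root is F (chord tones F–A–C).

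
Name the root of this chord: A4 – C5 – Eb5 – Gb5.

A, C, Eb, Gb are the tones of an A diminished seventh chord (A–C–Eb–Gb), making A the root.

A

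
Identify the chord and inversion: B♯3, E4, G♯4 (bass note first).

E augmented, second inversion

The distinct note names are B#, E, G#. Stacked in thirds they read E–G#–B#, which is an augmented triad on E.
B# is the fifth of E augmented; fifth in the bass means second inversion (figured bass 6/4).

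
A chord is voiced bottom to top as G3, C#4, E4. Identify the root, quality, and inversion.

Reducing to letter names: G, C#, E. These stack in thirds as C#–E–G — a C# diminished triad.
The lowest note is G, the fifth of the chord, so this is second inversion (figured bass 6/4).

C# diminished, second inversion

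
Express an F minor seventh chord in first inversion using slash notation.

First inversion of F minor seventh has the third (Ab) in the bass. As a slash chord: Fm7/Ab.

Fm7/Ab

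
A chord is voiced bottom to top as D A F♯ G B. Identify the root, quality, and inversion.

G major ninth, second inversion

The pitch classes D, A, F#, G, B arrange in thirds as G–B–D–F#–A: a G major ninth chord.
The lowest note is D, the fifth of the chord, so this is second inversion.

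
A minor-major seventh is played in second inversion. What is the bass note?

A minor-major seventh is A–C–E–G#. Second inversion places the fifth in the bass: E.

E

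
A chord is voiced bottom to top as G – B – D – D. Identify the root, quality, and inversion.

G major, root position

The pitch classes G, B, D arrange in thirds as G–B–D: a G major triad.
With the root (G) in the bass, the chord is in root position (figured bass 5/3).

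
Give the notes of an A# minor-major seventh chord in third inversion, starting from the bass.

G##, A#, C#, E#

Spelling A# minor-major seventh: A#–C#–E#–G##. In third inversion the seventh is bass, giving G##, A#, C#, E# from the bottom.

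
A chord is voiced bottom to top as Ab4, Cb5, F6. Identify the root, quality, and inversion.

F diminished, first inversion

The pitch classes Ab, Cb, F arrange in thirds as F–Ab–Cb: an F diminished triad.
With the third (Ab) in the bass, the chord is in first inversion (figured bass 6).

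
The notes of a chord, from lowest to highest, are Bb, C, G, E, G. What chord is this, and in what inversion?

The pitch classes Bb, C, G, E arrange in thirds as C–E–G–Bb: a C dominant seventh chord.
Bb is the seventh of C dominant seventh; seventh in the bass means third inversion (figured bass 4/2).

C dominant seventh, third inversion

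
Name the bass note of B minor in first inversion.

The third of B minor (B–D–F#) is D; that is the bass in first inversion.

D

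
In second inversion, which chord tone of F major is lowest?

C

The fifth of F major (F–A–C) is C; that is the bass in second inversion.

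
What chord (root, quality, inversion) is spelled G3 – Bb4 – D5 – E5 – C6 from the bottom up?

The pitch classes G, Bb, D, E, C arrange in thirds as C–E–G–Bb–D: a C dominant ninth chord.
G is the fifth of C dominant ninth; fifth in the bass means second inversion.

C dominant ninth, second inversion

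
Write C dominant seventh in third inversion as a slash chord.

Third inversion of C dominant seventh has the seventh (Bb) in the bass. As a slash chord: C7/Bb.

C7/Bb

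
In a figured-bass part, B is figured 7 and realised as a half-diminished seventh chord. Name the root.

B

The figures 7 mean the root of the chord is in the bass. If B is the root of a half-diminished seventh chord, the root is B (chord tones B–D–F–A).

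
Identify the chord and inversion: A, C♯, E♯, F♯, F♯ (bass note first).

F# minor-major seventh, first inversion

The pitch classes A, C#, E#, F# arrange in thirds as F#–A–C#–E#: an F# minor-major seventh chord.
With the third (A) in the bass, the chord is in first inversion (figured bass 6/5).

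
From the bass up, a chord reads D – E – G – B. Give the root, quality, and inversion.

E minor seventh, third inversion

The pitch classes D, E, G, B arrange in thirds as E–G–B–D: an E minor seventh chord.
The lowest note is D, the seventh of the chord, so this is third inversion (figured bass 4/2).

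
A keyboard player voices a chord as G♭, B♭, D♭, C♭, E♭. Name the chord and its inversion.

Cb major ninth, second inversion

Reducing to letter names: Gb, Bb, Db, Cb, Eb. These stack in thirds as Cb–Eb–Gb–Bb–Db — a Cb major ninth chord.
With the fifth (Gb) in the bass, the chord is in second inversion.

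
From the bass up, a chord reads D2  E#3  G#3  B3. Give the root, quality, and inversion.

E# diminished seventh, third inversion

The pitch classes D, E#, G#, B arrange in thirds as E#–G#–B–D: an E# diminished seventh chord.
With the seventh (D) in the bass, the chord is in third inversion (figured bass 4/2).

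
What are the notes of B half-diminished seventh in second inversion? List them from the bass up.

B half-diminished seventh is B–D–F–A. Second inversion puts the fifth (F) in the bass, with the remaining tones above: F, A, B, D.

F, A, B, D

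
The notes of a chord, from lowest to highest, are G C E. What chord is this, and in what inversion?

C major, second inversion

The distinct note names are G, C, E. Stacked in thirds they read C–E–G, which is a major triad on C.
G is the fifth of C major; fifth in the bass means second inversion (figured bass 6/4).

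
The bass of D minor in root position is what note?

In root position the root is lowest. For D minor (D–F–A) that is D.

D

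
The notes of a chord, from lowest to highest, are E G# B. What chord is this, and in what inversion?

E major, root position

The distinct note names are E, G#, B. Stacked in thirds they read E–G#–B, which is a major triad on E.
The lowest note is E, the root of the chord, so this is root position (figured bass 5/3).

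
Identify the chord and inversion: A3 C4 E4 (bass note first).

A minor, root position

The pitch classes A, C, E arrange in thirds as A–C–E: an A minor triad.
With the root (A) in the bass, the chord is in root position (figured bass 5/3).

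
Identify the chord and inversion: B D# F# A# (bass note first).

B major seventh, root position

Reducing to letter names: B, D#, F#, A#. These stack in thirds as B–D#–F#–A# — a B major seventh chord.
B is the root of B major seventh; root in the bass means root position (figured bass 7).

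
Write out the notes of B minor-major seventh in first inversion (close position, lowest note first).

Spelling B minor-major seventh: B–D–F#–A#. In first inversion the third is bass, giving D, F#, A#, B from the bottom.

D, F#, A#, B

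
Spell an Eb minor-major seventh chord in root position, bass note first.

Eb, Gb, Bb, D

Spelling Eb minor-major seventh: Eb–Gb–Bb–D. In root position the root is bass, giving Eb, Gb, Bb, D from the bottom.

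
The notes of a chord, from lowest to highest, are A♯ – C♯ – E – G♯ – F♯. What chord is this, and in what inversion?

F# dominant ninth, first inversion

Reducing to letter names: A#, C#, E, G#, F#. These stack in thirds as F#–A#–C#–E–G# — an F# dominant ninth chord.
The lowest note is A#, the third of the chord, so this is first inversion.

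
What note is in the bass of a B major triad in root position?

B

The root of B major (B–D#–F#) is B; that is the bass in root position.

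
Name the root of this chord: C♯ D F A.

D

Reordering C#, D, F, A into stacked thirds gives D–F–A–C#; the bottom of that stack, D, is the root.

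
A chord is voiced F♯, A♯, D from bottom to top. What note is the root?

D

The distinct letter names are F#, A#, D. Arranged as a stack of thirds they read D–F#–A#, so D is the root (a D augmented triad).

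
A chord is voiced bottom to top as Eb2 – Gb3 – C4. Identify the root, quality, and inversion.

C diminished, first inversion

The pitch classes Eb, Gb, C arrange in thirds as C–Eb–Gb: a C diminished triad.
With the third (Eb) in the bass, the chord is in first inversion (figured bass 6).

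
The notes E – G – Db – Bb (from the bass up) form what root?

E

The distinct letter names are E, G, Db, Bb. Arranged as a stack of thirds they read E–G–Bb–Db, so E is the root (an E diminished seventh chord).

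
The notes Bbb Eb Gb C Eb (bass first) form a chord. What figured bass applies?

The notes Bbb, Eb, Gb, C stack in thirds as C–Eb–Gb–Bbb — a C diminished seventh chord. The bass Bbb is the seventh, so this is third inversion: figured 4/2.

4/2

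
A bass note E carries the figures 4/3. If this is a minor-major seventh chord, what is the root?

A

The figures 4/3 mean the fifth of the chord is in the bass. If E is the fifth of a minor-major seventh chord, the root is A (chord tones A–C–E–G#).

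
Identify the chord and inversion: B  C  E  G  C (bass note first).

C major seventh, third inversion

Reducing to letter names: B, C, E, G. These stack in thirds as C–E–G–B — a C major seventh chord.
The lowest note is B, the seventh of the chord, so this is third inversion (figured bass 4/2).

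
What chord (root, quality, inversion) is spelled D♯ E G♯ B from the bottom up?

The distinct note names are D#, E, G#, B. Stacked in thirds they read E–G#–B–D#, which is a major seventh chord on E.
D# is the seventh of E major seventh; seventh in the bass means third inversion (figured bass 4/2).

E major seventh, third inversion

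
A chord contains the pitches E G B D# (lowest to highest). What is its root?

E

The distinct letter names are E, G, B, D#. Arranged as a stack of thirds they read E–G–B–D#, so E is the root (an E minor-major seventh chord).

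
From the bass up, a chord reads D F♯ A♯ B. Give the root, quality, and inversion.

B minor-major seventh, first inversion

The pitch classes D, F#, A#, B arrange in thirds as B–D–F#–A#: a B minor-major seventh chord.
With the third (D) in the bass, the chord is in first inversion (figured bass 6/5).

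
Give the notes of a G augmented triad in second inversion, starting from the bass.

D#, G, B

The chord tones are G–B–D#. With the fifth (D#) lowest for second inversion: D#, G, B.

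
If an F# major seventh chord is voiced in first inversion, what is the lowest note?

The third of F# major seventh (F#–A#–C#–E#) is A#; that is the bass in first inversion.

A#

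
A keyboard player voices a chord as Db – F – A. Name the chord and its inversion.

The distinct note names are Db, F, A. Stacked in thirds they read Db–F–A, which is an augmented triad on Db.
Db is the root of Db augmented; root in the bass means root position (figured bass 5/3).

Db augmented, root position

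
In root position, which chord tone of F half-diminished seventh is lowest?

In root position the root is lowest. For F half-diminished seventh (F–Ab–Cb–Eb) that is F.

F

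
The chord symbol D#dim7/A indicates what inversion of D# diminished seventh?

D#dim7/A means D# diminished seventh with A in the bass. A is the fifth of D# diminished seventh (D#–F#–A–C), so this is second inversion.

second inversion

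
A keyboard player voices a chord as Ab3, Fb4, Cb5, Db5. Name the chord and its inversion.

The pitch classes Ab, Fb, Cb, Db arrange in thirds as Db–Fb–Ab–Cb: a Db minor seventh chord.
The lowest note is Ab, the fifth of the chord, so this is second inversion (figured bass 4/3).

Db minor seventh, second inversion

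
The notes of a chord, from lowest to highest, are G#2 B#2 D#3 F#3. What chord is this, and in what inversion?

The distinct note names are G#, B#, D#, F#. Stacked in thirds they read G#–B#–D#–F#, which is a dominant seventh chord on G#.
The lowest note is G#, the root of the chord, so this is root position (figured bass 7).

G# dominant seventh, root position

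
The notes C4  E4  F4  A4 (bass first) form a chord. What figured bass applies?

4/3

The notes C, E, F, A stack in thirds as F–A–C–E — an F major seventh chord. The bass C is the fifth, so this is second inversion: figured 4/3.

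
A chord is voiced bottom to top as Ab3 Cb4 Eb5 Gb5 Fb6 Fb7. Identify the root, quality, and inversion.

Fb major ninth, first inversion

The distinct note names are Ab, Cb, Eb, Gb, Fb. Stacked in thirds they read Fb–Ab–Cb–Eb–Gb, which is a major ninth chord on Fb.
With the third (Ab) in the bass, the chord is in first inversion.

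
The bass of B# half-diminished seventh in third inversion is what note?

B# half-diminished seventh is B#–D#–F#–A#. Third inversion places the seventh in the bass: A#.

A#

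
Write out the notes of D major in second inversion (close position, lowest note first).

The chord tones are D–F#–A. With the fifth (A) lowest for second inversion: A, D, F#.

A, D, F#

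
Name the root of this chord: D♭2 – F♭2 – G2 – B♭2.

G

The distinct letter names are Db, Fb, G, Bb. Arranged as a stack of thirds they read G–Bb–Db–Fb, so G is the root (a G diminished seventh chord).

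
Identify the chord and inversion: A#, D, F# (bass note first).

D augmented, second inversion

The distinct note names are A#, D, F#. Stacked in thirds they read D–F#–A#, which is an augmented triad on D.
A# is the fifth of D augmented; fifth in the bass means second inversion (figured bass 6/4).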